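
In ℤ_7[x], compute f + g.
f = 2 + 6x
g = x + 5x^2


Add coefficients mod 7:
x^0: 2 + 0 = 2 (mod 7)
x^1: 6 + 1 = 0 (mod 7)
x^2: 0 + 5 = 5 (mod 7)
Result: 2 + 5x^2

f + g = 2 + 5x^2


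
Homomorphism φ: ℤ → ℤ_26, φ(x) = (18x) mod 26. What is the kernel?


Kernel = preimage of identity
ker(φ) = {x ∈ ℤ : 18x ≡ 0 (mod 26)}. gcd(18,26) = 2, so 18x ≡ 0 (mod 26) ⟺ x ≡ 0 (mod 26/2 = 13). Hence ker(φ) = 13ℤ

ker(φ) = 13ℤ


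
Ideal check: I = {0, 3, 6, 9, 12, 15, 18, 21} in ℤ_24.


Check ideal conditions for I = {0, 3, 6, 9, 12, 15, 18, 21} in ℤ_24:
(1) I is an additive subgroup? Yes
(2) For r ∈ ℤ_24 and a ∈ I: r·a ∈ I? Yes

Yes, I is an ideal of ℤ_24


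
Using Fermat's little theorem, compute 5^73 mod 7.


Fermat's little theorem: if p is prime and gcd(a,p)=1, then a^(p-1) ≡ 1 (mod p)
p = 7 is prime, gcd(5,7) = 1
Reduce exponent: 73 mod 6 = 1
So 5^73 ≡ 5^1 (mod 7)
5^1 mod 7 = 5

5^73 ≡ 5 (mod 7)


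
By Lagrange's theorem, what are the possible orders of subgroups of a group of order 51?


Lagrange's theorem: |H| divides |G|
|G| = 51
Divisors of 51: 1, 3, 17, 51

Possible subgroup orders: {1, 3, 17, 51}


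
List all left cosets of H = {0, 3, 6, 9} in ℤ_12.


H = {0, 3, 6, 9}, |H| = 4
Number of cosets = |G|/|H| = 12/4 = 3
0 + H = {0, 3, 6, 9}
1 + H = {1, 4, 7, 10}
2 + H = {2, 5, 8, 11}

Cosets: 0+H={0,3,6,9}; 1+H={1,4,7,10}; 2+H={2,5,8,11}


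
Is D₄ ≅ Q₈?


Comparing D₄ and Q₈:
D₄ has 5 elements of order 2; Q₈ has only 1

No, D₄ ≇ Q₈


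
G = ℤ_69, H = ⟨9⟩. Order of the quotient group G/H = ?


|⟨9⟩| = n / gcd(9, 69) = 69 / 3 = 23
H is normal (ℤ_69 is abelian).
|G/H| = |G| / |H| = 69 / 23 = 3

|G/H| = 3


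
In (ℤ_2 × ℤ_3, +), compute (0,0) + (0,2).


Operation: componentwise addition mod (2, 3)
(0,0) + (0,2) = ((a₁+b₁) mod 2, (a₂+b₂) mod 3) with a = (0,0), b = (0,2)

(0,0) + (0,2) = (0,2)


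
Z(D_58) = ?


Z(G) = {g ∈ G | gx = xg for all x ∈ G}
For even n, Z(D_n) = {e, r^(n/2)}: the 180° rotation r^29 commutes with every reflection and rotation

Z(D_58) = {e, r^29}


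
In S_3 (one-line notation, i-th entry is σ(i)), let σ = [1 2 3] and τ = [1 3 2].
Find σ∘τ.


σ∘τ: apply τ first, then σ
1 →τ 1 →σ 1
2 →τ 3 →σ 3
3 →τ 2 →σ 2

σ∘τ = [1 3 2]


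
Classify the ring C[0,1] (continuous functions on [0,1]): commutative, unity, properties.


pointwise +,× is commutative with unity (constant 1); but bump functions with disjoint support multiply to 0 — zero divisors, so not an integral domain
Commutative: Yes
Integral domain: No
Has unity: Yes

C[0,1] (continuous functions on [0,1]): Commutative=Yes, Unity=Yes


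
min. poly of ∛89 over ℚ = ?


∛89 satisfies x³ - 89 = 0, irreducible over ℚ (no rational root; 89 is not a perfect cube)

Minimal polynomial: x³ - 89


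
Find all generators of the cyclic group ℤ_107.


g generates ℤ_n iff gcd(g,n) = 1
Prime factors of 107: 107
Generators are g ∈ {1,...,106} not divisible by any of these primes.
Generators: {1, 2, 3, 4, 5, 6, 7, 8, 9, 10, 11, 12, 13, 14, 15, 16, 17, 18, 19, 20, 21, 22, 23, 24, 25, 26, 27, 28, 29, 30, 31, 32, 33, 34, 35, 36, 37, 38, 39, 40, 41, 42, 43, 44, 45, 46, 47, 48, 49, 50, 51, 52, 53, 54, 55, 56, 57, 58, 59, 60, 61, 62, 63, 64, 65, 66, 67, 68, 69, 70, 71, 72, 73, 74, 75, 76, 77, 78, 79, 80, 81, 82, 83, 84, 85, 86, 87, 88, 89, 90, 91, 92, 93, 94, 95, 96, 97, 98, 99, 100, 101, 102, 103, 104, 105, 106}
Number of generators = φ(107) = 106

Generators of ℤ_107 = {1, 2, 3, 4, 5, 6, 7, 8, 9, 10, 11, 12, 13, 14, 15, 16, 17, 18, 19, 20, 21, 22, 23, 24, 25, 26, 27, 28, 29, 30, 31, 32, 33, 34, 35, 36, 37, 38, 39, 40, 41, 42, 43, 44, 45, 46, 47, 48, 49, 50, 51, 52, 53, 54, 55, 56, 57, 58, 59, 60, 61, 62, 63, 64, 65, 66, 67, 68, 69, 70, 71, 72, 73, 74, 75, 76, 77, 78, 79, 80, 81, 82, 83, 84, 85, 86, 87, 88, 89, 90, 91, 92, 93, 94, 95, 96, 97, 98, 99, 100, 101, 102, 103, 104, 105, 106}


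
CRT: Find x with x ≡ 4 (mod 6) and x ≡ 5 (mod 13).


m₁ = 6, m₂ = 13, gcd = 1, so CRT applies. M = m₁·m₂ = 78
Let M₁ = M/m₁ = 13, M₂ = M/m₂ = 6
Find y₁ ≡ M₁⁻¹ (mod m₁): 13⁻¹ ≡ 1 (mod 6)
Find y₂ ≡ M₂⁻¹ (mod m₂): 6⁻¹ ≡ 11 (mod 13)
x = a₁·M₁·y₁ + a₂·M₂·y₂ = 4·13·1 + 5·6·11 = 382
Reduce mod 78: x ≡ 70
Check: 70 mod 6 = 4 ✓, 70 mod 13 = 5 ✓

x ≡ 70 (mod 78)


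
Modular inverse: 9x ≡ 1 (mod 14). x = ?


Use the extended Euclidean algorithm to write 1 = 9·s + 14·t; then s mod 14 is the inverse.
Euclidean algorithm:
  9 = 0·14 + 9
  14 = 1·9 + 5
  9 = 1·5 + 4
  5 = 1·4 + 1
  4 = 4·1 + 0
gcd(9,14) = 1
Back-substitution gives: 9·(-3) + 14·(2) = 1
So 9⁻¹ ≡ -3 ≡ 11 (mod 14)
Check: 9 × 11 = 99 ≡ 1 (mod 14) ✓

9⁻¹ ≡ 11 (mod 14)


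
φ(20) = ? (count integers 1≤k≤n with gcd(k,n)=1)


φ(n) = count of k ∈ {1,...,n} with gcd(k,n)=1
Coprimes to 20: {1, 3, 7, 9, 11, 13, 17, 19}
Count: 8

φ(20) = 8


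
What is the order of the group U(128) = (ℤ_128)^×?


U(n) is the group of units mod n; |U(n)| = φ(n)
|U(128)| = φ(128) = 64

|U(128) = (ℤ_128)^×| = 64


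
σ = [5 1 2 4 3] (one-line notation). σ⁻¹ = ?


To find σ⁻¹, swap domain and range:
σ(1) = 5 → σ⁻¹(5) = 1
σ(2) = 1 → σ⁻¹(1) = 2
σ(3) = 2 → σ⁻¹(2) = 3
σ(4) = 4 → σ⁻¹(4) = 4
σ(5) = 3 → σ⁻¹(3) = 5

σ⁻¹ = [2 3 5 4 1]


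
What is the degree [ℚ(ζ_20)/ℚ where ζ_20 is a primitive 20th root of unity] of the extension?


[ℚ(ζ_n):ℚ] = deg Φ_n(x) = φ(n). Here φ(20) = 8

[ℚ(ζ_20)/ℚ where ζ_20 is a primitive 20th root of unity] = 8


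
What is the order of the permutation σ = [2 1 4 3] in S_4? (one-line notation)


Cycle decomposition: (1 2) (3 4)
Cycle lengths: 2, 2
Order = lcm(2, 2) = 2

ord(σ) = 2


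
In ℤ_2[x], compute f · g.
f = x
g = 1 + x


Expand and collect like terms; reduce coefficients mod 2:
x^0: 0·1 = 0 ≡ 0 (mod 2)
x^1: 0·1 + 1·1 = 1 ≡ 1 (mod 2)
x^2: 1·1 = 1 ≡ 1 (mod 2)
Result: x + x^2

f · g = x + x^2


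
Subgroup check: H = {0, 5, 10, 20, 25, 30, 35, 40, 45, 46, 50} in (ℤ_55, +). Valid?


Subgroup test for H = {0, 5, 10, 20, 25, 30, 35, 40, 45, 46, 50} in (ℤ_55, +):
(1) 0 ∈ H? Yes
(2) Closure: for all a,b ∈ H, (a+b) mod 55 ∈ H? No  [counterexample: 5 + 10 = 15 ∉ H]
(3) Inverses: for all a ∈ H, -a mod 55 ∈ H? No

No, H is not a subgroup of ℤ_55


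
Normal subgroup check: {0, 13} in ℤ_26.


H = {0, 13} in ℤ_26
ℤ_26 is abelian; every subgroup of an abelian group is normal

Yes, normal subgroup


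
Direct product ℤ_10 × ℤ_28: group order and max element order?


|ℤ_10 × ℤ_28| = 10 × 28 = 280
Max element order = lcm(10,28) = 140
Cyclic? No (gcd=2)

|ℤ_10×ℤ_28| = 280, max element order = 140


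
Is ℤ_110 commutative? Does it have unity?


ℤ_110 is a commutative ring with unity 1; 110 = 2×55 is composite, so 2·55 ≡ 0 gives zero divisors (not an integral domain)
Commutative: Yes
Integral domain: No
Has unity: Yes

ℤ_110: Commutative=Yes, Unity=Yes


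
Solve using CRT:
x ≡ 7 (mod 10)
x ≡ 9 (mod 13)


m₁ = 10, m₂ = 13, gcd = 1, so CRT applies. M = m₁·m₂ = 130
Let M₁ = M/m₁ = 13, M₂ = M/m₂ = 10
Find y₁ ≡ M₁⁻¹ (mod m₁): 13⁻¹ ≡ 7 (mod 10)
Find y₂ ≡ M₂⁻¹ (mod m₂): 10⁻¹ ≡ 4 (mod 13)
x = a₁·M₁·y₁ + a₂·M₂·y₂ = 7·13·7 + 9·10·4 = 997
Reduce mod 130: x ≡ 87
Check: 87 mod 10 = 7 ✓, 87 mod 13 = 9 ✓

x ≡ 87 (mod 130)


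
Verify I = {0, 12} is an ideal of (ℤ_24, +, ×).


Check ideal conditions for I = {0, 12} in ℤ_24:
(1) I is an additive subgroup? Yes
(2) For r ∈ ℤ_24 and a ∈ I: r·a ∈ I? Yes

Yes, I is an ideal of ℤ_24


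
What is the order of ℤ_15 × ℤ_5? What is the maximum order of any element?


|ℤ_15 × ℤ_5| = 15 × 5 = 75
Max element order = lcm(15,5) = 15
Cyclic? No (gcd=5)

|ℤ_15×ℤ_5| = 75, max element order = 15


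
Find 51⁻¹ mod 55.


Use the extended Euclidean algorithm to write 1 = 51·s + 55·t; then s mod 55 is the inverse.
Euclidean algorithm:
  51 = 0·55 + 51
  55 = 1·51 + 4
  51 = 12·4 + 3
  4 = 1·3 + 1
  3 = 3·1 + 0
gcd(51,55) = 1
Back-substitution gives: 51·(-14) + 55·(13) = 1
So 51⁻¹ ≡ -14 ≡ 41 (mod 55)
Check: 51 × 41 = 2091 ≡ 1 (mod 55) ✓

51⁻¹ ≡ 41 (mod 55)


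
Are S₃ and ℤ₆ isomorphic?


Comparing S₃ and ℤ₆:
S₃ is non-abelian, ℤ₆ is abelian

No, S₃ ≇ ℤ₆


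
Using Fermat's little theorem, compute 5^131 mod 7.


Fermat's little theorem: if p is prime and gcd(a,p)=1, then a^(p-1) ≡ 1 (mod p)
p = 7 is prime, gcd(5,7) = 1
Reduce exponent: 131 mod 6 = 5
So 5^131 ≡ 5^5 (mod 7)
5^5 mod 7 = 3

5^131 ≡ 3 (mod 7)


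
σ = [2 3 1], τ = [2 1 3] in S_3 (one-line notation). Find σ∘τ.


σ∘τ: apply τ first, then σ
1 →τ 2 →σ 3
2 →τ 1 →σ 2
3 →τ 3 →σ 1

σ∘τ = [3 2 1]


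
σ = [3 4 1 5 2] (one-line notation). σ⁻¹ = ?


To find σ⁻¹, swap domain and range:
σ(1) = 3 → σ⁻¹(3) = 1
σ(2) = 4 → σ⁻¹(4) = 2
σ(3) = 1 → σ⁻¹(1) = 3
σ(4) = 5 → σ⁻¹(5) = 4
σ(5) = 2 → σ⁻¹(2) = 5

σ⁻¹ = [3 5 1 2 4]


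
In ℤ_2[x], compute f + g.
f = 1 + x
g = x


Add coefficients mod 2:
x^0: 1 + 0 = 1 (mod 2)
x^1: 1 + 1 = 0 (mod 2)
Result: 1

f + g = 1


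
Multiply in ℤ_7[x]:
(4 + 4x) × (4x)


Expand and collect like terms; reduce coefficients mod 7:
x^0: 4·0 = 0 ≡ 0 (mod 7)
x^1: 4·4 + 4·0 = 16 ≡ 2 (mod 7)
x^2: 4·4 = 16 ≡ 2 (mod 7)
Result: 2x + 2x^2

f · g = 2x + 2x^2


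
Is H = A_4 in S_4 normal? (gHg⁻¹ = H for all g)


H = A_4 in S_4
A_4 has index 2 in S_4, and every subgroup of index 2 is normal

Yes, normal subgroup


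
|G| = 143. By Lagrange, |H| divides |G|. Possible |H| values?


Lagrange's theorem: |H| divides |G|
|G| = 143
Divisors of 143: 1, 11, 13, 143

Possible subgroup orders: {1, 11, 13, 143}


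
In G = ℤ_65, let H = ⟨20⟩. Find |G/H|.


|⟨20⟩| = n / gcd(20, 65) = 65 / 5 = 13
H is normal (ℤ_65 is abelian).
|G/H| = |G| / |H| = 65 / 13 = 5

|G/H| = 5


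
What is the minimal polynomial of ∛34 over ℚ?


∛34 satisfies x³ - 34 = 0, irreducible over ℚ (no rational root; 34 is not a perfect cube)

Minimal polynomial: x³ - 34


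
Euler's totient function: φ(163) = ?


Factor n: 163 = 163
φ(n) = n · ∏(1 - 1/p) over distinct primes p | n
φ(163) = 163 · (1 - 1/163) = 162

φ(163) = 162


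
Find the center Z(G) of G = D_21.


Z(G) = {g ∈ G | gx = xg for all x ∈ G}
For odd n, Z(D_n) = {e}: no nontrivial rotation commutes with all reflections

Z(D_21) = {e}


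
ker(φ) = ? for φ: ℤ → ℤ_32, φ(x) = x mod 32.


Kernel = preimage of identity
ker(φ) = {x ∈ ℤ : x ≡ 0 (mod 32)} = 32ℤ = {0, ±32, ±64, ...}

ker(φ) = 32ℤ


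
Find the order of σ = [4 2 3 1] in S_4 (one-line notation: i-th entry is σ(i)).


Cycle decomposition: (1 4)
Cycle lengths: 2
Order = lcm(2) = 2

ord(σ) = 2


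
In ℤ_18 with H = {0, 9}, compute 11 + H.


11 + H = {11 + h (mod 18) : h ∈ H}
11+0=11, 11+9=2
11 + H = {2, 11} = 2 + H

11 + H = {2, 11}


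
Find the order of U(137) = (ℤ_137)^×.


U(n) is the group of units mod n; |U(n)| = φ(n)
|U(137)| = φ(137) = 136

|U(137) = (ℤ_137)^×| = 136


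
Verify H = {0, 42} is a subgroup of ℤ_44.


Subgroup test for H = {0, 42} in (ℤ_44, +):
(1) 0 ∈ H? Yes
(2) Closure: for all a,b ∈ H, (a+b) mod 44 ∈ H? No  [counterexample: 42 + 42 = 40 ∉ H]
(3) Inverses: for all a ∈ H, -a mod 44 ∈ H? No

No, H is not a subgroup of ℤ_44


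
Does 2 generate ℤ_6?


g generates ℤ_n iff gcd(g, n) = 1
gcd(2, 6) = 2
Since gcd = 2 ≠ 1, ⟨2⟩ has order 3 < 6, so 2 is not a generator.

No, 2 does not generate ℤ_6


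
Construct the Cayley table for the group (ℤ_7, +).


Elements: {0, 1, 2, 3, 4, 5, 6}
Operation: addition mod 7
Entry (a, b) = (a + b) mod 7

Cayley table:
  | 0 | 1 | 2 | 3 | 4 | 5 | 6
0 | 0 | 1 | 2 | 3 | 4 | 5 | 6
1 | 1 | 2 | 3 | 4 | 5 | 6 | 0
2 | 2 | 3 | 4 | 5 | 6 | 0 | 1
3 | 3 | 4 | 5 | 6 | 0 | 1 | 2
4 | 4 | 5 | 6 | 0 | 1 | 2 | 3
5 | 5 | 6 | 0 | 1 | 2 | 3 | 4
6 | 6 | 0 | 1 | 2 | 3 | 4 | 5


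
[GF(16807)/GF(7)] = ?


GF(16807) = GF(7^5), so the extension degree is 5

[GF(16807)/GF(7)] = 5


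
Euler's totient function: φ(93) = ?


Factor n: 93 = 3 × 31
φ(n) = n · ∏(1 - 1/p) over distinct primes p | n
φ(93) = 93 · (1 - 1/3) · (1 - 1/31) = 60

φ(93) = 60


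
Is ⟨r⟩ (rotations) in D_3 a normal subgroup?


H = ⟨r⟩ (rotations) in D_3
The rotation subgroup ⟨r⟩ has index 2 in D_3, so it is normal

Yes, normal subgroup


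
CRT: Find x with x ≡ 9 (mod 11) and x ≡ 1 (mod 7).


m₁ = 11, m₂ = 7, gcd = 1, so CRT applies. M = m₁·m₂ = 77
Let M₁ = M/m₁ = 7, M₂ = M/m₂ = 11
Find y₁ ≡ M₁⁻¹ (mod m₁): 7⁻¹ ≡ 8 (mod 11)
Find y₂ ≡ M₂⁻¹ (mod m₂): 11⁻¹ ≡ 2 (mod 7)
x = a₁·M₁·y₁ + a₂·M₂·y₂ = 9·7·8 + 1·11·2 = 526
Reduce mod 77: x ≡ 64
Check: 64 mod 11 = 9 ✓, 64 mod 7 = 1 ✓

x ≡ 64 (mod 77)


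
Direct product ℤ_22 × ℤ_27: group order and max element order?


|ℤ_22 × ℤ_27| = 22 × 27 = 594
Max element order = lcm(22,27) = 594
Cyclic? Yes (gcd=1)

|ℤ_22×ℤ_27| = 594, max element order = 594


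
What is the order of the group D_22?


|D_n| = 2n (n rotations and n reflections)
|D_22| = 2×22 = 44

|D_22| = 44


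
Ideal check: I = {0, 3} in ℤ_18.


Check ideal conditions for I = {0, 3} in ℤ_18:
(1) I is an additive subgroup? No
(2) For r ∈ ℤ_18 and a ∈ I: r·a ∈ I? No  [counterexample: r=2, a=3, r·a mod 18 = 6 ∉ I]

No, I is not an ideal of ℤ_18


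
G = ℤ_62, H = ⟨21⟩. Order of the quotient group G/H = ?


|⟨21⟩| = n / gcd(21, 62) = 62 / 1 = 62
H is normal (ℤ_62 is abelian).
|G/H| = |G| / |H| = 62 / 62 = 1

|G/H| = 1


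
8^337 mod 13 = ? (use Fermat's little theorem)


Fermat's little theorem: if p is prime and gcd(a,p)=1, then a^(p-1) ≡ 1 (mod p)
p = 13 is prime, gcd(8,13) = 1
Reduce exponent: 337 mod 12 = 1
So 8^337 ≡ 8^1 (mod 13)
8^1 mod 13 = 8

8^337 ≡ 8 (mod 13)


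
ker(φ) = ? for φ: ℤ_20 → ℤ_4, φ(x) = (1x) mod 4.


Kernel = preimage of identity
ker(φ) = {x ∈ ℤ_20 : 1x ≡ 0 (mod 4)}. Since 4 | 20, φ is well-defined. The kernel is the cyclic subgroup ⟨4⟩ of ℤ_20 (order 5), i.e. {0, 4, 8, 12, 16}

ker(φ) = {0, 4, 8, 12, 16}


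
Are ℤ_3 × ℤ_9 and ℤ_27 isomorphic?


Comparing ℤ_3 × ℤ_9 and ℤ_27:
gcd(3,9) = 3 ≠ 1. Max element order in ℤ_3×ℤ_9 is lcm(3,9) = 9 < 27, so it has no element of order 27

No, ℤ_3 × ℤ_9 ≇ ℤ_27


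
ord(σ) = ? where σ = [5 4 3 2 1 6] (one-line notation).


Cycle decomposition: (1 5) (2 4)
Cycle lengths: 2, 2
Order = lcm(2, 2) = 2

ord(σ) = 2


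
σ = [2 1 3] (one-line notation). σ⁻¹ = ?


To find σ⁻¹, swap domain and range:
σ(1) = 2 → σ⁻¹(2) = 1
σ(2) = 1 → σ⁻¹(1) = 2
σ(3) = 3 → σ⁻¹(3) = 3

σ⁻¹ = [2 1 3]


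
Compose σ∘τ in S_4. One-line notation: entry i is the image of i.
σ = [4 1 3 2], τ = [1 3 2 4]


σ∘τ: apply τ first, then σ
1 →τ 1 →σ 4
2 →τ 3 →σ 3
3 →τ 2 →σ 1
4 →τ 4 →σ 2

σ∘τ = [4 3 1 2]


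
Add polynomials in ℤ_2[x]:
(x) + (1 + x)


Add coefficients mod 2:
x^0: 0 + 1 = 1 (mod 2)
x^1: 1 + 1 = 0 (mod 2)
Result: 1

f + g = 1


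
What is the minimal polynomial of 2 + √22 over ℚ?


Let α = 2 + √22. Then α - 2 = √22, so (α - 2)² = 22, giving α² - 4α - 18 = 0. Degree 2 and α ∉ ℚ, so this is the minimal polynomial.

Minimal polynomial: x² - 4x - 18


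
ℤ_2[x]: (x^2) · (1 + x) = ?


Expand and collect like terms; reduce coefficients mod 2:
x^0: 0·1 = 0 ≡ 0 (mod 2)
x^1: 0·1 + 0·1 = 0 ≡ 0 (mod 2)
x^2: 0·1 + 1·1 = 1 ≡ 1 (mod 2)
x^3: 1·1 = 1 ≡ 1 (mod 2)
Result: x^2 + x^3

f · g = x^2 + x^3


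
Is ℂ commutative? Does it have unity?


ℂ is a field: commutative, has unity, every nonzero element is a unit (hence an integral domain)
Commutative: Yes
Integral domain: Yes
Has unity: Yes

ℂ: Commutative=Yes, Unity=Yes


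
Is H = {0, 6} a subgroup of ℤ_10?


Subgroup test for H = {0, 6} in (ℤ_10, +):
(1) 0 ∈ H? Yes
(2) Closure: for all a,b ∈ H, (a+b) mod 10 ∈ H? No  [counterexample: 6 + 6 = 2 ∉ H]
(3) Inverses: for all a ∈ H, -a mod 10 ∈ H? No

No, H is not a subgroup of ℤ_10


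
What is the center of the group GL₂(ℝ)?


Z(G) = {g ∈ G | gx = xg for all x ∈ G}
Only scalar multiples of the identity commute with all invertible matrices

Z(GL₂(ℝ)) = {aI : a ∈ ℝ, a ≠ 0}


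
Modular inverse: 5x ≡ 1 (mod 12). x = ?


Use the extended Euclidean algorithm to write 1 = 5·s + 12·t; then s mod 12 is the inverse.
Euclidean algorithm:
  5 = 0·12 + 5
  12 = 2·5 + 2
  5 = 2·2 + 1
  2 = 2·1 + 0
gcd(5,12) = 1
Back-substitution gives: 5·(5) + 12·(-2) = 1
So 5⁻¹ ≡ 5 ≡ 5 (mod 12)
Check: 5 × 5 = 25 ≡ 1 (mod 12) ✓

5⁻¹ ≡ 5 (mod 12)


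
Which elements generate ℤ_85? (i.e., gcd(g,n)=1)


g generates ℤ_n iff gcd(g,n) = 1
Prime factors of 85: 5, 17
Generators are g ∈ {1,...,84} not divisible by any of these primes.
Generators: {1, 2, 3, 4, 6, 7, 8, 9, 11, 12, 13, 14, 16, 18, 19, 21, 22, 23, 24, 26, 27, 28, 29, 31, 32, 33, 36, 37, 38, 39, 41, 42, 43, 44, 46, 47, 48, 49, 52, 53, 54, 56, 57, 58, 59, 61, 62, 63, 64, 66, 67, 69, 71, 72, 73, 74, 76, 77, 78, 79, 81, 82, 83, 84}
Number of generators = φ(85) = 64

Generators of ℤ_85 = {1, 2, 3, 4, 6, 7, 8, 9, 11, 12, 13, 14, 16, 18, 19, 21, 22, 23, 24, 26, 27, 28, 29, 31, 32, 33, 36, 37, 38, 39, 41, 42, 43, 44, 46, 47, 48, 49, 52, 53, 54, 56, 57, 58, 59, 61, 62, 63, 64, 66, 67, 69, 71, 72, 73, 74, 76, 77, 78, 79, 81, 82, 83, 84}


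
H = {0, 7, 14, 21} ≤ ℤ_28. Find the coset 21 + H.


21 + H = {21 + h (mod 28) : h ∈ H}
21+0=21, 21+7=0, 21+14=7, 21+21=14
21 + H = {0, 7, 14, 21} = 0 + H

21 + H = {0, 7, 14, 21}


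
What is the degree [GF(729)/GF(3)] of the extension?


GF(729) = GF(3^6), so the extension degree is 6

[GF(729)/GF(3)] = 6


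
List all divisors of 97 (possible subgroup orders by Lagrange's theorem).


Lagrange's theorem: |H| divides |G|
|G| = 97
Divisors of 97: 1, 97

Possible subgroup orders: {1, 97}


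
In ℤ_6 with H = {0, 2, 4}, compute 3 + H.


3 + H = {3 + h (mod 6) : h ∈ H}
3+0=3, 3+2=5, 3+4=1
3 + H = {1, 3, 5} = 1 + H

3 + H = {1, 3, 5}


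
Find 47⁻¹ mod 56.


Use the extended Euclidean algorithm to write 1 = 47·s + 56·t; then s mod 56 is the inverse.
Euclidean algorithm:
  47 = 0·56 + 47
  56 = 1·47 + 9
  47 = 5·9 + 2
  9 = 4·2 + 1
  2 = 2·1 + 0
gcd(47,56) = 1
Back-substitution gives: 47·(-25) + 56·(21) = 1
So 47⁻¹ ≡ -25 ≡ 31 (mod 56)
Check: 47 × 31 = 1457 ≡ 1 (mod 56) ✓

47⁻¹ ≡ 31 (mod 56)


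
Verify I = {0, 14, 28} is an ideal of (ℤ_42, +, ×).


Check ideal conditions for I = {0, 14, 28} in ℤ_42:
(1) I is an additive subgroup? Yes
(2) For r ∈ ℤ_42 and a ∈ I: r·a ∈ I? Yes

Yes, I is an ideal of ℤ_42


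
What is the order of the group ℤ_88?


ℤ_n has n elements.

|ℤ_88| = 88


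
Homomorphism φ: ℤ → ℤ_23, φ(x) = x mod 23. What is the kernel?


Kernel = preimage of identity
ker(φ) = {x ∈ ℤ : x ≡ 0 (mod 23)} = 23ℤ = {0, ±23, ±46, ...}

ker(φ) = 23ℤ


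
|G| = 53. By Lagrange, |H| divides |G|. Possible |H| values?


Lagrange's theorem: |H| divides |G|
|G| = 53
Divisors of 53: 1, 53

Possible subgroup orders: {1, 53}


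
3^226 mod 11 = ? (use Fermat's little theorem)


Fermat's little theorem: if p is prime and gcd(a,p)=1, then a^(p-1) ≡ 1 (mod p)
p = 11 is prime, gcd(3,11) = 1
Reduce exponent: 226 mod 10 = 6
So 3^226 ≡ 3^6 (mod 11)
3^6 mod 11 = 3

3^226 ≡ 3 (mod 11)


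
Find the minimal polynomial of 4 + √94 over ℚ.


Let α = 4 + √94. Then α - 4 = √94, so (α - 4)² = 94, giving α² - 8α - 78 = 0. Degree 2 and α ∉ ℚ, so this is the minimal polynomial.

Minimal polynomial: x² - 8x - 78


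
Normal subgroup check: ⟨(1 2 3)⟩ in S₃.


H = ⟨(1 2 3)⟩ in S₃
⟨(1 2 3)⟩ has order 3 and index 2 in S₃; index-2 subgroups are normal

Yes, normal subgroup


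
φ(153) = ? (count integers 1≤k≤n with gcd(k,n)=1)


Factor n: 153 = 3^2 × 17
φ(n) = n · ∏(1 - 1/p) over distinct primes p | n
φ(153) = 153 · (1 - 1/3) · (1 - 1/17) = 96

φ(153) = 96


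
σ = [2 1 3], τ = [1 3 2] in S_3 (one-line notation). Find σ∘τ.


σ∘τ: apply τ first, then σ
1 →τ 1 →σ 2
2 →τ 3 →σ 3
3 →τ 2 →σ 1

σ∘τ = [2 3 1]


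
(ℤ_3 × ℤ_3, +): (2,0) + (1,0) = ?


Operation: componentwise addition mod (3, 3)
(2,0) + (1,0) = ((a₁+b₁) mod 3, (a₂+b₂) mod 3) with a = (2,0), b = (1,0)

(2,0) + (1,0) = (0,0)


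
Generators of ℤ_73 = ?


g generates ℤ_n iff gcd(g,n) = 1
Prime factors of 73: 73
Generators are g ∈ {1,...,72} not divisible by any of these primes.
Generators: {1, 2, 3, 4, 5, 6, 7, 8, 9, 10, 11, 12, 13, 14, 15, 16, 17, 18, 19, 20, 21, 22, 23, 24, 25, 26, 27, 28, 29, 30, 31, 32, 33, 34, 35, 36, 37, 38, 39, 40, 41, 42, 43, 44, 45, 46, 47, 48, 49, 50, 51, 52, 53, 54, 55, 56, 57, 58, 59, 60, 61, 62, 63, 64, 65, 66, 67, 68, 69, 70, 71, 72}
Number of generators = φ(73) = 72

Generators of ℤ_73 = {1, 2, 3, 4, 5, 6, 7, 8, 9, 10, 11, 12, 13, 14, 15, 16, 17, 18, 19, 20, 21, 22, 23, 24, 25, 26, 27, 28, 29, 30, 31, 32, 33, 34, 35, 36, 37, 38, 39, 40, 41, 42, 43, 44, 45, 46, 47, 48, 49, 50, 51, 52, 53, 54, 55, 56, 57, 58, 59, 60, 61, 62, 63, 64, 65, 66, 67, 68, 69, 70, 71, 72}


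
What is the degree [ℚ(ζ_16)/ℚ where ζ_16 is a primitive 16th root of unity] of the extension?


[ℚ(ζ_n):ℚ] = deg Φ_n(x) = φ(n). Here φ(16) = 8

[ℚ(ζ_16)/ℚ where ζ_16 is a primitive 16th root of unity] = 8


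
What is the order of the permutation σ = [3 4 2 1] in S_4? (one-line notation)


Cycle decomposition: (1 3 2 4)
Cycle lengths: 4
Order = lcm(4) = 4

ord(σ) = 4


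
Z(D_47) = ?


Z(G) = {g ∈ G | gx = xg for all x ∈ G}
For odd n, Z(D_n) = {e}: no nontrivial rotation commutes with all reflections

Z(D_47) = {e}


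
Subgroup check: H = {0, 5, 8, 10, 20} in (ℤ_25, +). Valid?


Subgroup test for H = {0, 5, 8, 10, 20} in (ℤ_25, +):
(1) 0 ∈ H? Yes
(2) Closure: for all a,b ∈ H, (a+b) mod 25 ∈ H? No  [counterexample: 5 + 8 = 13 ∉ H]
(3) Inverses: for all a ∈ H, -a mod 25 ∈ H? No

No, H is not a subgroup of ℤ_25


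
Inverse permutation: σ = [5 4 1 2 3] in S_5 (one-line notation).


To find σ⁻¹, swap domain and range:
σ(1) = 5 → σ⁻¹(5) = 1
σ(2) = 4 → σ⁻¹(4) = 2
σ(3) = 1 → σ⁻¹(1) = 3
σ(4) = 2 → σ⁻¹(2) = 4
σ(5) = 3 → σ⁻¹(3) = 5

σ⁻¹ = [3 4 5 2 1]


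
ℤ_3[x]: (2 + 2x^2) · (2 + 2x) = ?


Expand and collect like terms; reduce coefficients mod 3:
x^0: 2·2 = 4 ≡ 1 (mod 3)
x^1: 2·2 + 0·2 = 4 ≡ 1 (mod 3)
x^2: 0·2 + 2·2 = 4 ≡ 1 (mod 3)
x^3: 2·2 = 4 ≡ 1 (mod 3)
Result: 1 + x + x^2 + x^3

f · g = 1 + x + x^2 + x^3


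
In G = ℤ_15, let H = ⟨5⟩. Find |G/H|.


|⟨5⟩| = n / gcd(5, 15) = 15 / 5 = 3
H is normal (ℤ_15 is abelian).
|G/H| = |G| / |H| = 15 / 3 = 5

|G/H| = 5


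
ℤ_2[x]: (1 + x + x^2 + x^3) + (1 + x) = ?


Add coefficients mod 2:
x^0: 1 + 1 = 0 (mod 2)
x^1: 1 + 1 = 0 (mod 2)
x^2: 1 + 0 = 1 (mod 2)
x^3: 1 + 0 = 1 (mod 2)
Result: x^2 + x^3

f + g = x^2 + x^3


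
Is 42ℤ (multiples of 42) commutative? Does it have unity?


42ℤ is a commutative ring under +,× but has no multiplicative identity (1 ∉ 42ℤ); it has no zero divisors, but without unity it is not an integral domain
Commutative: Yes
Integral domain: No
Has unity: No

42ℤ (multiples of 42): Commutative=Yes, Unity=No


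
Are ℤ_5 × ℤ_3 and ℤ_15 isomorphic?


Comparing ℤ_5 × ℤ_3 and ℤ_15:
gcd(5,3) = 1, so ℤ_5 × ℤ_3 ≅ ℤ_15 (CRT)

Yes, ℤ_5 × ℤ_3 ≅ ℤ_15


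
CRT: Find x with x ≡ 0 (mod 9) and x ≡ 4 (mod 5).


m₁ = 9, m₂ = 5, gcd = 1, so CRT applies. M = m₁·m₂ = 45
Let M₁ = M/m₁ = 5, M₂ = M/m₂ = 9
Find y₁ ≡ M₁⁻¹ (mod m₁): 5⁻¹ ≡ 2 (mod 9)
Find y₂ ≡ M₂⁻¹ (mod m₂): 9⁻¹ ≡ 4 (mod 5)
x = a₁·M₁·y₁ + a₂·M₂·y₂ = 0·5·2 + 4·9·4 = 144
Reduce mod 45: x ≡ 9
Check: 9 mod 9 = 0 ✓, 9 mod 5 = 4 ✓

x ≡ 9 (mod 45)


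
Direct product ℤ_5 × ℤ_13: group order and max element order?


|ℤ_5 × ℤ_13| = 5 × 13 = 65
Max element order = lcm(5,13) = 65
Cyclic? Yes (gcd=1)

|ℤ_5×ℤ_13| = 65, max element order = 65


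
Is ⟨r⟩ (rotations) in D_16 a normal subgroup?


H = ⟨r⟩ (rotations) in D_16
The rotation subgroup ⟨r⟩ has index 2 in D_16, so it is normal

Yes, normal subgroup


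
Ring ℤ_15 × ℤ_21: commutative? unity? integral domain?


Direct product ring; commutative with unity (1,1); but (1,0)·(0,1) = (0,0) gives zero divisors, so not an integral domain
Commutative: Yes
Integral domain: No
Has unity: Yes

ℤ_15 × ℤ_21: Commutative=Yes, Unity=Yes


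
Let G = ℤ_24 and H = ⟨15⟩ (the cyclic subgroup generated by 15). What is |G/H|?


|⟨15⟩| = n / gcd(15, 24) = 24 / 3 = 8
H is normal (ℤ_24 is abelian).
|G/H| = |G| / |H| = 24 / 8 = 3

|G/H| = 3


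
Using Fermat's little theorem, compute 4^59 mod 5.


Fermat's little theorem: if p is prime and gcd(a,p)=1, then a^(p-1) ≡ 1 (mod p)
p = 5 is prime, gcd(4,5) = 1
Reduce exponent: 59 mod 4 = 3
So 4^59 ≡ 4^3 (mod 5)
4^3 mod 5 = 4

4^59 ≡ 4 (mod 5)


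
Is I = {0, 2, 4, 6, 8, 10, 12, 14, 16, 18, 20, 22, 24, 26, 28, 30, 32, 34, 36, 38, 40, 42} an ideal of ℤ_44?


Check ideal conditions for I = {0, 2, 4, 6, 8, 10, 12, 14, 16, 18, 20, 22, 24, 26, 28, 30, 32, 34, 36, 38, 40, 42} in ℤ_44:
(1) I is an additive subgroup? Yes
(2) For r ∈ ℤ_44 and a ∈ I: r·a ∈ I? Yes

Yes, I is an ideal of ℤ_44


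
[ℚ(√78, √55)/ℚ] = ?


[ℚ(√78,√55):ℚ] = [ℚ(√78,√55):ℚ(√78)]·[ℚ(√78):ℚ] = 2·2 = 4

[ℚ(√78, √55)/ℚ] = 4


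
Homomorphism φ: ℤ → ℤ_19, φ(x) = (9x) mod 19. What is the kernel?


Kernel = preimage of identity
ker(φ) = {x ∈ ℤ : 9x ≡ 0 (mod 19)}. gcd(9,19) = 1, so 9x ≡ 0 (mod 19) ⟺ x ≡ 0 (mod 19/1 = 19). Hence ker(φ) = 19ℤ

ker(φ) = 19ℤ


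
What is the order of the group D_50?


|D_n| = 2n (n rotations and n reflections)
|D_50| = 2×50 = 100

|D_50| = 100


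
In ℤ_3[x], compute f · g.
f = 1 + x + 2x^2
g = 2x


Expand and collect like terms; reduce coefficients mod 3:
x^0: 1·0 = 0 ≡ 0 (mod 3)
x^1: 1·2 + 1·0 = 2 ≡ 2 (mod 3)
x^2: 1·2 + 2·0 = 2 ≡ 2 (mod 3)
x^3: 2·2 = 4 ≡ 1 (mod 3)
Result: 2x + 2x^2 + x^3

f · g = 2x + 2x^2 + x^3


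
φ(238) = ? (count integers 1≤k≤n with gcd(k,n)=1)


Factor n: 238 = 2 × 7 × 17
φ(n) = n · ∏(1 - 1/p) over distinct primes p | n
φ(238) = 238 · (1 - 1/2) · (1 - 1/7) · (1 - 1/17) = 96

φ(238) = 96


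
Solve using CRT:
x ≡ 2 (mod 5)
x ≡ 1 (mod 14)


m₁ = 5, m₂ = 14, gcd = 1, so CRT applies. M = m₁·m₂ = 70
Let M₁ = M/m₁ = 14, M₂ = M/m₂ = 5
Find y₁ ≡ M₁⁻¹ (mod m₁): 14⁻¹ ≡ 4 (mod 5)
Find y₂ ≡ M₂⁻¹ (mod m₂): 5⁻¹ ≡ 3 (mod 14)
x = a₁·M₁·y₁ + a₂·M₂·y₂ = 2·14·4 + 1·5·3 = 127
Reduce mod 70: x ≡ 57
Check: 57 mod 5 = 2 ✓, 57 mod 14 = 1 ✓

x ≡ 57 (mod 70)


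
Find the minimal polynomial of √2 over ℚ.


√2 satisfies x² - 2 = 0, irreducible over ℚ since 2 is squarefree

Minimal polynomial: x² - 2


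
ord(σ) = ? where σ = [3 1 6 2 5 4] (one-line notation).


Cycle decomposition: (1 3 6 4 2)
Cycle lengths: 5
Order = lcm(5) = 5

ord(σ) = 5


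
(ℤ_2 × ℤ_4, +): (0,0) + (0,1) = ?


Operation: componentwise addition mod (2, 4)
(0,0) + (0,1) = ((a₁+b₁) mod 2, (a₂+b₂) mod 4) with a = (0,0), b = (0,1)

(0,0) + (0,1) = (0,1)


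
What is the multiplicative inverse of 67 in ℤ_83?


Use the extended Euclidean algorithm to write 1 = 67·s + 83·t; then s mod 83 is the inverse.
Euclidean algorithm:
  67 = 0·83 + 67
  83 = 1·67 + 16
  67 = 4·16 + 3
  16 = 5·3 + 1
  3 = 3·1 + 0
gcd(67,83) = 1
Back-substitution gives: 67·(-26) + 83·(21) = 1
So 67⁻¹ ≡ -26 ≡ 57 (mod 83)
Check: 67 × 57 = 3819 ≡ 1 (mod 83) ✓

67⁻¹ ≡ 57 (mod 83)


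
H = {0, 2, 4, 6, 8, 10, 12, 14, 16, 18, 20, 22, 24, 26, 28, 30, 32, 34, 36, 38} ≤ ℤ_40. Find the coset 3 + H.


3 + H = {3 + h (mod 40) : h ∈ H}
3+0=3, 3+2=5, 3+4=7, 3+6=9, 3+8=11, 3+10=13, 3+12=15, 3+14=17, 3+16=19, 3+18=21, 3+20=23, 3+22=25, 3+24=27, 3+26=29, 3+28=31, 3+30=33, 3+32=35, 3+34=37, 3+36=39, 3+38=1
3 + H = {1, 3, 5, 7, 9, 11, 13, 15, 17, 19, 21, 23, 25, 27, 29, 31, 33, 35, 37, 39} = 1 + H

3 + H = {1, 3, 5, 7, 9, 11, 13, 15, 17, 19, 21, 23, 25, 27, 29, 31, 33, 35, 37, 39}


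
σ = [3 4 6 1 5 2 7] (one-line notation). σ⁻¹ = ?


To find σ⁻¹, swap domain and range:
σ(1) = 3 → σ⁻¹(3) = 1
σ(2) = 4 → σ⁻¹(4) = 2
σ(3) = 6 → σ⁻¹(6) = 3
σ(4) = 1 → σ⁻¹(1) = 4
σ(5) = 5 → σ⁻¹(5) = 5
σ(6) = 2 → σ⁻¹(2) = 6
σ(7) = 7 → σ⁻¹(7) = 7

σ⁻¹ = [4 6 1 2 5 3 7]


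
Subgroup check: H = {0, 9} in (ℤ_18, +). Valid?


Subgroup test for H = {0, 9} in (ℤ_18, +):
(1) 0 ∈ H? Yes
(2) Closure: for all a,b ∈ H, (a+b) mod 18 ∈ H? Yes
(3) Inverses: for all a ∈ H, -a mod 18 ∈ H? Yes

Yes, H is a subgroup of ℤ_18


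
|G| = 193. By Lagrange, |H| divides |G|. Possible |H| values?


Lagrange's theorem: |H| divides |G|
|G| = 193
Divisors of 193: 1, 193

Possible subgroup orders: {1, 193}


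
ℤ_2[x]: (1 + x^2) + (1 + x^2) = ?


Add coefficients mod 2:
x^0: 1 + 1 = 0 (mod 2)
x^1: 0 + 0 = 0 (mod 2)
x^2: 1 + 1 = 0 (mod 2)
Result: 0

f + g = 0


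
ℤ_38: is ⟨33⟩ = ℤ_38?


g generates ℤ_n iff gcd(g, n) = 1
gcd(33, 38) = 1
Since gcd = 1, 33 is a generator.

Yes, 33 generates ℤ_38


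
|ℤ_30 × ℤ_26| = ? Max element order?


|ℤ_30 × ℤ_26| = 30 × 26 = 780
Max element order = lcm(30,26) = 390
Cyclic? No (gcd=2)

|ℤ_30×ℤ_26| = 780, max element order = 390


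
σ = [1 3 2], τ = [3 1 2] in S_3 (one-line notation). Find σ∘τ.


σ∘τ: apply τ first, then σ
1 →τ 3 →σ 2
2 →τ 1 →σ 1
3 →τ 2 →σ 3

σ∘τ = [2 1 3]


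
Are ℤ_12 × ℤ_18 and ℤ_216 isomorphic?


Comparing ℤ_12 × ℤ_18 and ℤ_216:
gcd(12,18) = 6 ≠ 1. Max element order in ℤ_12×ℤ_18 is lcm(12,18) = 36 < 216, so it has no element of order 216

No, ℤ_12 × ℤ_18 ≇ ℤ_216


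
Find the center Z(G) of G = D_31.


Z(G) = {g ∈ G | gx = xg for all x ∈ G}
For odd n, Z(D_n) = {e}: no nontrivial rotation commutes with all reflections

Z(D_31) = {e}


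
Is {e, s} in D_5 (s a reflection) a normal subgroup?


H = {e, s} in D_5 (s a reflection)
r·s·r⁻¹ = sr⁻² ≠ s for n ≥ 3, so {e, s} is not closed under conjugation

No, not a normal subgroup


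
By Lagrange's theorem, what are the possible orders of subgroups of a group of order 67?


Lagrange's theorem: |H| divides |G|
|G| = 67
Divisors of 67: 1, 67

Possible subgroup orders: {1, 67}


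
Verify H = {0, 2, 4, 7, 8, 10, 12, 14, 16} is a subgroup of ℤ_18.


Subgroup test for H = {0, 2, 4, 7, 8, 10, 12, 14, 16} in (ℤ_18, +):
(1) 0 ∈ H? Yes
(2) Closure: for all a,b ∈ H, (a+b) mod 18 ∈ H? No  [counterexample: 2 + 4 = 6 ∉ H]
(3) Inverses: for all a ∈ H, -a mod 18 ∈ H? No

No, H is not a subgroup of ℤ_18


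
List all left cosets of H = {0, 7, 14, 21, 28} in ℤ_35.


H = {0, 7, 14, 21, 28}, |H| = 5
Number of cosets = |G|/|H| = 35/5 = 7
0 + H = {0, 7, 14, 21, 28}
1 + H = {1, 8, 15, 22, 29}
2 + H = {2, 9, 16, 23, 30}
3 + H = {3, 10, 17, 24, 31}
4 + H = {4, 11, 18, 25, 32}
5 + H = {5, 12, 19, 26, 33}
6 + H = {6, 13, 20, 27, 34}

Cosets: 0+H={0,7,14,21,28}; 1+H={1,8,15,22,29}; 2+H={2,9,16,23,30}; 3+H={3,10,17,24,31}; 4+H={4,11,18,25,32}; 5+H={5,12,19,26,33}; 6+H={6,13,20,27,34}


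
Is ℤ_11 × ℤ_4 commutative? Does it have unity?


Direct product ring; commutative with unity (1,1); but (1,0)·(0,1) = (0,0) gives zero divisors, so not an integral domain
Commutative: Yes
Integral domain: No
Has unity: Yes

ℤ_11 × ℤ_4: Commutative=Yes, Unity=Yes


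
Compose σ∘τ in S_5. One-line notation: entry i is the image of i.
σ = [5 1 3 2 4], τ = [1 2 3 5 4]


σ∘τ: apply τ first, then σ
1 →τ 1 →σ 5
2 →τ 2 →σ 1
3 →τ 3 →σ 3
4 →τ 5 →σ 4
5 →τ 4 →σ 2

σ∘τ = [5 1 3 4 2]


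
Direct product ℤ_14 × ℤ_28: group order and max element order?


|ℤ_14 × ℤ_28| = 14 × 28 = 392
Max element order = lcm(14,28) = 28
Cyclic? No (gcd=14)

|ℤ_14×ℤ_28| = 392, max element order = 28


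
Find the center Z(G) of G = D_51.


Z(G) = {g ∈ G | gx = xg for all x ∈ G}
For odd n, Z(D_n) = {e}: no nontrivial rotation commutes with all reflections

Z(D_51) = {e}


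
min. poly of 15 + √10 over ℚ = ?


Let α = 15 + √10. Then α - 15 = √10, so (α - 15)² = 10, giving α² - 30α + 215 = 0. Degree 2 and α ∉ ℚ, so this is the minimal polynomial.

Minimal polynomial: x² - 30x + 215


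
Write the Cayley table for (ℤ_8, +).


Elements: {0, 1, 2, 3, 4, 5, 6, 7}
Operation: addition mod 8
Entry (a, b) = (a + b) mod 8

Cayley table:
  | 0 | 1 | 2 | 3 | 4 | 5 | 6 | 7
0 | 0 | 1 | 2 | 3 | 4 | 5 | 6 | 7
1 | 1 | 2 | 3 | 4 | 5 | 6 | 7 | 0
2 | 2 | 3 | 4 | 5 | 6 | 7 | 0 | 1
3 | 3 | 4 | 5 | 6 | 7 | 0 | 1 | 2
4 | 4 | 5 | 6 | 7 | 0 | 1 | 2 | 3
5 | 5 | 6 | 7 | 0 | 1 | 2 | 3 | 4
6 | 6 | 7 | 0 | 1 | 2 | 3 | 4 | 5
7 | 7 | 0 | 1 | 2 | 3 | 4 | 5 | 6


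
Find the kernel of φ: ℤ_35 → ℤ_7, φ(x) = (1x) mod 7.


Kernel = preimage of identity
ker(φ) = {x ∈ ℤ_35 : 1x ≡ 0 (mod 7)}. Since 7 | 35, φ is well-defined. The kernel is the cyclic subgroup ⟨7⟩ of ℤ_35 (order 5), i.e. {0, 7, 14, 21, 28}

ker(φ) = {0, 7, 14, 21, 28}


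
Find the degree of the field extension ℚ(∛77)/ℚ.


∛77 has minimal polynomial x³ - 77 (irreducible over ℚ since 77 is not a perfect cube)

[ℚ(∛77)/ℚ] = 3


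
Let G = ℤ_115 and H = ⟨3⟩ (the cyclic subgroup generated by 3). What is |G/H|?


|⟨3⟩| = n / gcd(3, 115) = 115 / 1 = 115
H is normal (ℤ_115 is abelian).
|G/H| = |G| / |H| = 115 / 115 = 1

|G/H| = 1


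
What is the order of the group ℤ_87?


ℤ_n has n elements.

|ℤ_87| = 87


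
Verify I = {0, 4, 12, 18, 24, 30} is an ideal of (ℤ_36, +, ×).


Check ideal conditions for I = {0, 4, 12, 18, 24, 30} in ℤ_36:
(1) I is an additive subgroup? No
(2) For r ∈ ℤ_36 and a ∈ I: r·a ∈ I? No  [counterexample: r=2, a=4, r·a mod 36 = 8 ∉ I]

No, I is not an ideal of ℤ_36


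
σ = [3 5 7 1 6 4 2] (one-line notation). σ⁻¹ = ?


To find σ⁻¹, swap domain and range:
σ(1) = 3 → σ⁻¹(3) = 1
σ(2) = 5 → σ⁻¹(5) = 2
σ(3) = 7 → σ⁻¹(7) = 3
σ(4) = 1 → σ⁻¹(1) = 4
σ(5) = 6 → σ⁻¹(6) = 5
σ(6) = 4 → σ⁻¹(4) = 6
σ(7) = 2 → σ⁻¹(2) = 7

σ⁻¹ = [4 7 1 6 2 5 3]


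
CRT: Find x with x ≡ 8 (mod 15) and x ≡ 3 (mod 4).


m₁ = 15, m₂ = 4, gcd = 1, so CRT applies. M = m₁·m₂ = 60
Let M₁ = M/m₁ = 4, M₂ = M/m₂ = 15
Find y₁ ≡ M₁⁻¹ (mod m₁): 4⁻¹ ≡ 4 (mod 15)
Find y₂ ≡ M₂⁻¹ (mod m₂): 15⁻¹ ≡ 3 (mod 4)
x = a₁·M₁·y₁ + a₂·M₂·y₂ = 8·4·4 + 3·15·3 = 263
Reduce mod 60: x ≡ 23
Check: 23 mod 15 = 8 ✓, 23 mod 4 = 3 ✓

x ≡ 23 (mod 60)


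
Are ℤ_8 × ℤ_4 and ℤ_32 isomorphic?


Comparing ℤ_8 × ℤ_4 and ℤ_32:
gcd(8,4) = 4 ≠ 1. Max element order in ℤ_8×ℤ_4 is lcm(8,4) = 8 < 32, so it has no element of order 32

No, ℤ_8 × ℤ_4 ≇ ℤ_32


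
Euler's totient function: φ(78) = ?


Factor n: 78 = 2 × 3 × 13
φ(n) = n · ∏(1 - 1/p) over distinct primes p | n
φ(78) = 78 · (1 - 1/2) · (1 - 1/3) · (1 - 1/13) = 24

φ(78) = 24


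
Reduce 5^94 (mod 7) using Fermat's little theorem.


Fermat's little theorem: if p is prime and gcd(a,p)=1, then a^(p-1) ≡ 1 (mod p)
p = 7 is prime, gcd(5,7) = 1
Reduce exponent: 94 mod 6 = 4
So 5^94 ≡ 5^4 (mod 7)
5^4 mod 7 = 2

5^94 ≡ 2 (mod 7)


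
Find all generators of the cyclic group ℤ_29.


g generates ℤ_n iff gcd(g,n) = 1
Prime factors of 29: 29
Generators are g ∈ {1,...,28} not divisible by any of these primes.
Generators: {1, 2, 3, 4, 5, 6, 7, 8, 9, 10, 11, 12, 13, 14, 15, 16, 17, 18, 19, 20, 21, 22, 23, 24, 25, 26, 27, 28}
Number of generators = φ(29) = 28

Generators of ℤ_29 = {1, 2, 3, 4, 5, 6, 7, 8, 9, 10, 11, 12, 13, 14, 15, 16, 17, 18, 19, 20, 21, 22, 23, 24, 25, 26, 27, 28}


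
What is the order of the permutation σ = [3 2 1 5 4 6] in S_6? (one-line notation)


Cycle decomposition: (1 3) (4 5)
Cycle lengths: 2, 2
Order = lcm(2, 2) = 2

ord(σ) = 2


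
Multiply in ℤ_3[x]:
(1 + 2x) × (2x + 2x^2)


Expand and collect like terms; reduce coefficients mod 3:
x^0: 1·0 = 0 ≡ 0 (mod 3)
x^1: 1·2 + 2·0 = 2 ≡ 2 (mod 3)
x^2: 1·2 + 2·2 = 6 ≡ 0 (mod 3)
x^3: 2·2 = 4 ≡ 1 (mod 3)
Result: 2x + x^3

f · g = 2x + x^3


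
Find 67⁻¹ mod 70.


Use the extended Euclidean algorithm to write 1 = 67·s + 70·t; then s mod 70 is the inverse.
Euclidean algorithm:
  67 = 0·70 + 67
  70 = 1·67 + 3
  67 = 22·3 + 1
  3 = 3·1 + 0
gcd(67,70) = 1
Back-substitution gives: 67·(23) + 70·(-22) = 1
So 67⁻¹ ≡ 23 ≡ 23 (mod 70)
Check: 67 × 23 = 1541 ≡ 1 (mod 70) ✓

67⁻¹ ≡ 23 (mod 70)


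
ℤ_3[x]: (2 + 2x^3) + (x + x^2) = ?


Add coefficients mod 3:
x^0: 2 + 0 = 2 (mod 3)
x^1: 0 + 1 = 1 (mod 3)
x^2: 0 + 1 = 1 (mod 3)
x^3: 2 + 0 = 2 (mod 3)
Result: 2 + x + x^2 + 2x^3

f + g = 2 + x + x^2 + 2x^3


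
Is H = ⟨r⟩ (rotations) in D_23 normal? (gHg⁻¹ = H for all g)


H = ⟨r⟩ (rotations) in D_23
The rotation subgroup ⟨r⟩ has index 2 in D_23, so it is normal

Yes, normal subgroup


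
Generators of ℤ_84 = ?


g generates ℤ_n iff gcd(g,n) = 1
Prime factors of 84: 2, 3, 7
Generators are g ∈ {1,...,83} not divisible by any of these primes.
Generators: {1, 5, 11, 13, 17, 19, 23, 25, 29, 31, 37, 41, 43, 47, 53, 55, 59, 61, 65, 67, 71, 73, 79, 83}
Number of generators = φ(84) = 24

Generators of ℤ_84 = {1, 5, 11, 13, 17, 19, 23, 25, 29, 31, 37, 41, 43, 47, 53, 55, 59, 61, 65, 67, 71, 73, 79, 83}


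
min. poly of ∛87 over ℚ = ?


∛87 satisfies x³ - 87 = 0, irreducible over ℚ (no rational root; 87 is not a perfect cube)

Minimal polynomial: x³ - 87


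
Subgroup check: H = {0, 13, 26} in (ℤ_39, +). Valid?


Subgroup test for H = {0, 13, 26} in (ℤ_39, +):
(1) 0 ∈ H? Yes
(2) Closure: for all a,b ∈ H, (a+b) mod 39 ∈ H? Yes
(3) Inverses: for all a ∈ H, -a mod 39 ∈ H? Yes

Yes, H is a subgroup of ℤ_39


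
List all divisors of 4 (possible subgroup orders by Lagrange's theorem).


Lagrange's theorem: |H| divides |G|
|G| = 4
Divisors of 4: 1, 2, 4

Possible subgroup orders: {1, 2, 4}


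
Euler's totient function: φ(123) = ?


Factor n: 123 = 3 × 41
φ(n) = n · ∏(1 - 1/p) over distinct primes p | n
φ(123) = 123 · (1 - 1/3) · (1 - 1/41) = 80

φ(123) = 80


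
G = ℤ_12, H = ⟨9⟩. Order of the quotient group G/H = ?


|⟨9⟩| = n / gcd(9, 12) = 12 / 3 = 4
H is normal (ℤ_12 is abelian).
|G/H| = |G| / |H| = 12 / 4 = 3

|G/H| = 3


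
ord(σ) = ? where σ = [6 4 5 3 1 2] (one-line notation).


Cycle decomposition: (1 6 2 4 3 5)
Cycle lengths: 6
Order = lcm(6) = 6

ord(σ) = 6
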